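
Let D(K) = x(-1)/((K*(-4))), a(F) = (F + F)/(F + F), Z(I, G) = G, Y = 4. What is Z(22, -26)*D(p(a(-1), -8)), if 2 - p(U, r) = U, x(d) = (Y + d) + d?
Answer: 13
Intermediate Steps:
x(d) = 4 + 2*d (x(d) = (4 + d) + d = 4 + 2*d)
a(F) = 1 (a(F) = (2*F)/((2*F)) = (2*F)*(1/(2*F)) = 1)
p(U, r) = 2 - U
D(K) = -1/(2*K) (D(K) = (4 + 2*(-1))/((K*(-4))) = (4 - 2)/((-4*K)) = 2*(-1/(4*K)) = -1/(2*K))
Z(22, -26)*D(p(a(-1), -8)) = -(-13)/(2 - 1*1) = -(-13)/(2 - 1) = -(-13)/1 = -(-13) = -26*(-1/2) = 13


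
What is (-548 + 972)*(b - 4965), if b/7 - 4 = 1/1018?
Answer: -1065482108/509 ≈ -2.0933e+6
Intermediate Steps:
b = 28511/1018 (b = 28 + 7/1018 = 28511/1018 ≈ 28.007)
(-548 + 972)*(b - 4965) = (-548 + 972)*(28511/1018 - 4965) = 424*(-5025859/1018) = -1065482108/509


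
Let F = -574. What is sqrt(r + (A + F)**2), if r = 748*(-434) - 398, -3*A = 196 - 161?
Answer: sqrt(161779)/3 ≈ 134.07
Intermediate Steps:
A = -35/3 (A = -(196 - 161)/3 = -1/3*35 = -35/3 ≈ -11.667)
r = -325030 (r = -324632 - 398 = -325030)
sqrt(r + (A + F)**2) = sqrt(-325030 + (-35/3 - 574)**2) = sqrt(-325030 + (-1757/3)**2) = sqrt(-325030 + 3087049/9) = sqrt(161779/9) = sqrt(161779)/3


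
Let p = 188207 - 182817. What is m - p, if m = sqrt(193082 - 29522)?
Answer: -5390 + 2*sqrt(40890) ≈ -4985.6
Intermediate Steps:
m = 2*sqrt(40890) (m = sqrt(163560) = 2*sqrt(40890) ≈ 404.43)
p = 5390
m - p = 2*sqrt(40890) - 1*5390 = 2*sqrt(40890) - 5390 = -5390 + 2*sqrt(40890)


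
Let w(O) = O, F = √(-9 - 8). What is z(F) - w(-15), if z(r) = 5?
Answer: 20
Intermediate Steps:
F = I*√17 (F = √(-17) = I*√17 ≈ 4.1231*I)
z(F) - w(-15) = 5 - 1*(-15) = 5 + 15 = 20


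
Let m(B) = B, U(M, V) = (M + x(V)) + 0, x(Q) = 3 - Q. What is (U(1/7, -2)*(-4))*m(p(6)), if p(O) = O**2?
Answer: -5184/7 ≈ -740.57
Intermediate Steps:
U(M, V) = 3 + M - V (U(M, V) = (M + (3 - V)) + 0 = (3 + M - V) + 0 = 3 + M - V)
(U(1/7, -2)*(-4))*m(p(6)) = ((3 + 1/7 - 1*(-2))*(-4))*6**2 = ((3 + 1/7 + 2)*(-4))*36 = ((36/7)*(-4))*36 = -144/7*36 = -5184/7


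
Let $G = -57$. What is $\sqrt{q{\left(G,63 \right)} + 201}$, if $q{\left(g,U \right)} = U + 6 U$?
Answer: $\sqrt{642} \approx 25.338$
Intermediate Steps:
$q{\left(g,U \right)} = 7 U$
$\sqrt{q{\left(G,63 \right)} + 201} = \sqrt{7 \cdot 63 + 201} = \sqrt{441 + 201} = \sqrt{642}$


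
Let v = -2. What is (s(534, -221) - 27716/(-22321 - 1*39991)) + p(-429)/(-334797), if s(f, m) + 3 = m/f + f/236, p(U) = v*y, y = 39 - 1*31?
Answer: -6447713591279/9128806904722 ≈ -0.70630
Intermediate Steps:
y = 8 (y = 39 - 31 = 8)
p(U) = -16 (p(U) = -2*8 = -16)
s(f, m) = -3 + f/236 + m/f (s(f, m) = -3 + (m/f + f/236) = -3 + (f/236 + m/f) = -3 + f/236 + m/f)
(s(534, -221) - 27716/(-22321 - 1*39991)) + p(-429)/(-334797) = ((-3 + (1/236)*534 - 221/534) - 27716/(-22321 - 1*39991)) - 16/(-334797) = ((-3 + 267/118 - 221*1/534) - 27716/(-22321 - 39991)) - 16*(-1/334797) = ((-3 + 267/118 - 221/534) - 27716/(-62312)) + 16/334797 = (-18134/15753 - 27716*(-1/62312)) + 16/334797 = (-18134/15753 + 6929/15578) + 16/334797 = -173338915/245400234 + 16/334797 = -6447713591279/9128806904722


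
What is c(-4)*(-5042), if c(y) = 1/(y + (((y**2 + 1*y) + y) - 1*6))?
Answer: 2521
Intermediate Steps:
c(y) = 1/(-6 + y**2 + 3*y) (c(y) = 1/(y + (((y**2 + y) + y) - 6)) = 1/(y + (((y + y**2) + y) - 6)) = 1/(y + ((y**2 + 2*y) - 6)) = 1/(y + (-6 + y**2 + 2*y)) = 1/(-6 + y**2 + 3*y))
c(-4)*(-5042) = -5042/(-6 + (-4)**2 + 3*(-4)) = -5042/(-6 + 16 - 12) = -5042/(-2) = -1/2*(-5042) = 2521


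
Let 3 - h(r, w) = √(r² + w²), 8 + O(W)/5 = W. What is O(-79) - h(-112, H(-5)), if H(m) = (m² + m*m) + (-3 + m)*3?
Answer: -438 + 2*√3305 ≈ -323.02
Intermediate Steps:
O(W) = -40 + 5*W
H(m) = -9 + 2*m² + 3*m (H(m) = (m² + m²) + (-9 + 3*m) = 2*m² + (-9 + 3*m) = -9 + 2*m² + 3*m)
h(r, w) = 3 - √(r² + w²)
O(-79) - h(-112, H(-5)) = (-40 + 5*(-79)) - (3 - √((-112)² + (-9 + 2*(-5)² + 3*(-5))²)) = (-40 - 395) - (3 - √(12544 + (-9 + 2*25 - 15)²)) = -435 - (3 - √(12544 + (-9 + 50 - 15)²)) = -435 - (3 - √(12544 + 26²)) = -435 - (3 - √(12544 + 676)) = -435 - (3 - √13220) = -435 - (3 - 2*√3305) = -435 + (-3 + 2*√3305) = -438 + 2*√3305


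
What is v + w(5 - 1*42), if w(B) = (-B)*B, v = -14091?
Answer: -15460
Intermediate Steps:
w(B) = -B²
v + w(5 - 1*42) = -14091 - (5 - 1*42)² = -14091 - (5 - 42)² = -14091 - 1*(-37)² = -14091 - 1*1369 = -14091 - 1369 = -15460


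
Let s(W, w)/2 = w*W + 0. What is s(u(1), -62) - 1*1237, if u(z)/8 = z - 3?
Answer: 747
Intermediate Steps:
u(z) = -24 + 8*z (u(z) = 8*(z - 3) = 8*(-3 + z) = -24 + 8*z)
s(W, w) = 2*W*w (s(W, w) = 2*(w*W + 0) = 2*(W*w + 0) = 2*(W*w) = 2*W*w)
s(u(1), -62) - 1*1237 = 2*(-24 + 8*1)*(-62) - 1*1237 = 2*(-24 + 8)*(-62) - 1237 = 2*(-16)*(-62) - 1237 = 1984 - 1237 = 747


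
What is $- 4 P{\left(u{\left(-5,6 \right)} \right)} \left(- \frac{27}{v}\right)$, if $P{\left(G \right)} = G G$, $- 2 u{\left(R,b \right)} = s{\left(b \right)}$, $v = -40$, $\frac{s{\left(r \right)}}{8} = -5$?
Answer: $-1080$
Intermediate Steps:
$s{\left(r \right)} = -40$ ($s{\left(r \right)} = 8 \left(-5\right) = -40$)
$u{\left(R,b \right)} = 20$ ($u{\left(R,b \right)} = \left(- \frac{1}{2}\right) \left(-40\right) = 20$)
$P{\left(G \right)} = G^{2}$
$- 4 P{\left(u{\left(-5,6 \right)} \right)} \left(- \frac{27}{v}\right) = - 4 \cdot 20^{2} \left(- \frac{27}{-40}\right) = \left(-4\right) 400 \left(\left(-27\right) \left(- \frac{1}{40}\right)\right) = \left(-1600\right) \frac{27}{40} = -1080$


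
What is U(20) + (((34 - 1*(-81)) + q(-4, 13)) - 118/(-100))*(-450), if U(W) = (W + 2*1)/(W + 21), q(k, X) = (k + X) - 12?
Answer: -2088149/41 ≈ -50930.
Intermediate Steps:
q(k, X) = -12 + X + k (q(k, X) = (X + k) - 12 = -12 + X + k)
U(W) = (2 + W)/(21 + W) (U(W) = (W + 2)/(21 + W) = (2 + W)/(21 + W))
U(20) + (((34 - 1*(-81)) + q(-4, 13)) - 118/(-100))*(-450) = (2 + 20)/(21 + 20) + (((34 - 1*(-81)) + (-12 + 13 - 4)) - 118/(-100))*(-450) = 22/41 + (((34 + 81) - 3) - 118*(-1/100))*(-450) = (1/41)*22 + ((115 - 3) + 59/50)*(-450) = 22/41 + (112 + 59/50)*(-450) = 22/41 + (5659/50)*(-450) = 22/41 - 50931 = -2088149/41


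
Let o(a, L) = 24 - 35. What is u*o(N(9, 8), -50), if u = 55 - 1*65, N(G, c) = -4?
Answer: 110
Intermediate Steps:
o(a, L) = -11
u = -10 (u = 55 - 65 = -10)
u*o(N(9, 8), -50) = -10*(-11) = 110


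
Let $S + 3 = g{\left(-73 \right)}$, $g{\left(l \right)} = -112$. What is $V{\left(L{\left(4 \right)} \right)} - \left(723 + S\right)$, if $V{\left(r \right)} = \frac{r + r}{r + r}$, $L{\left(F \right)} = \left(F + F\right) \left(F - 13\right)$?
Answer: $-607$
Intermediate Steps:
$L{\left(F \right)} = 2 F \left(-13 + F\right)$
$V{\left(r \right)} = 1$ ($V{\left(r \right)} = \frac{2 r}{2 r} = 2 r \frac{1}{2 r} = 1$)
$S = -115$ ($S = -3 - 112 = -115$)
$V{\left(L{\left(4 \right)} \right)} - \left(723 + S\right) = 1 - \left(723 - 115\right) = 1 - 608 = -607$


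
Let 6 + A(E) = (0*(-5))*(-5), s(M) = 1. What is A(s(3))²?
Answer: 36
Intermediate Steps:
A(E) = -6 (A(E) = -6 + (0*(-5))*(-5) = -6 + 0*(-5) = -6 + 0 = -6)
A(s(3))² = (-6)² = 36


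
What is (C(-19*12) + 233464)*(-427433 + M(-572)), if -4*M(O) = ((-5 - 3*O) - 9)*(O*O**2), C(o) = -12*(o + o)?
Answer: 19026850623283176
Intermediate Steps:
C(o) = -24*o
M(O) = -O**3*(-14 - 3*O)/4 (M(O) = -((-5 - 3*O) - 9)*O*O**2/4 = -(-14 - 3*O)*O**3/4 = -O**3*(-14 - 3*O)/4)
(C(-19*12) + 233464)*(-427433 + M(-572)) = (-(-456)*12 + 233464)*(-427433 + (1/4)*(-572)**3*(14 + 3*(-572))) = (-24*(-228) + 233464)*(-427433 + (1/4)*(-187149248)*(14 - 1716)) = (5472 + 233464)*(-427433 + (1/4)*(-187149248)*(-1702)) = 238936*(-427433 + 79632005024) = 238936*79631577591 = 19026850623283176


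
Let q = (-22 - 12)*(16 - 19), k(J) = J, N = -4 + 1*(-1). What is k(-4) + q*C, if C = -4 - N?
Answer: 98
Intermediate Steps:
N = -5 (N = -4 - 1 = -5)
C = 1 (C = -4 - 1*(-5) = -4 + 5 = 1)
q = 102 (q = -34*(-3) = 102)
k(-4) + q*C = -4 + 102*1 = -4 + 102 = 98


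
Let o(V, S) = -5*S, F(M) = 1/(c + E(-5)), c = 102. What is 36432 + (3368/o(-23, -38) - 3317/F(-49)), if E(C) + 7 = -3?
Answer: -25527856/95 ≈ -2.6871e+5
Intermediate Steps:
E(C) = -10 (E(C) = -7 - 3 = -10)
F(M) = 1/92 (F(M) = 1/(102 - 10) = 1/92)
36432 + (3368/o(-23, -38) - 3317/F(-49)) = 36432 + (3368/((-5*(-38))) - 3317/1/92) = 36432 + (3368/190 - 3317*92) = 36432 + (3368*(1/190) - 305164) = 36432 + (1684/95 - 305164) = 36432 - 28988896/95 = -25527856/95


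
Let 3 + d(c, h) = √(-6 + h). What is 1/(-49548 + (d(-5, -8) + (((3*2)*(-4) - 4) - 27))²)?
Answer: I/(2*(-23099*I + 58*√14)) ≈ -2.1644e-5 + 2.0335e-7*I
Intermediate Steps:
d(c, h) = -3 + √(-6 + h)
1/(-49548 + (d(-5, -8) + (((3*2)*(-4) - 4) - 27))²) = 1/(-49548 + ((-3 + √(-6 - 8)) + (((3*2)*(-4) - 4) - 27))²) = 1/(-49548 + ((-3 + √(-14)) + ((6*(-4) - 4) - 27))²) = 1/(-49548 + ((-3 + I*√14) + ((-24 - 4) - 27))²) = 1/(-49548 + ((-3 + I*√14) + (-28 - 27))²) = 1/(-49548 + ((-3 + I*√14) - 55)²) = 1/(-49548 + (-58 + I*√14)²)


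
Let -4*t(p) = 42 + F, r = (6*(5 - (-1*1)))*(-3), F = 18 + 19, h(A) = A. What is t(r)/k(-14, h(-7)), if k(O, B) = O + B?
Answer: 79/84 ≈ 0.94048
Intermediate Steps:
F = 37
k(O, B) = B + O
r = -108 (r = (6*(5 - (-1)))*(-3) = (6*(5 - 1*(-1)))*(-3) = (6*(5 + 1))*(-3) = (6*6)*(-3) = 36*(-3) = -108)
t(p) = -79/4 (t(p) = -(42 + 37)/4 = -¼*79 = -79/4)
t(r)/k(-14, h(-7)) = -79/(4*(-7 - 14)) = -79/4/(-21) = -79/4*(-1/21) = 79/84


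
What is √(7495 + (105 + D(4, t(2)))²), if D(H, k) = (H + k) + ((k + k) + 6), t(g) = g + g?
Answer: 2*√5906 ≈ 153.70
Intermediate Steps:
t(g) = 2*g
D(H, k) = 6 + H + 3*k (D(H, k) = (H + k) + (2*k + 6) = (H + k) + (6 + 2*k) = 6 + H + 3*k)
√(7495 + (105 + D(4, t(2)))²) = √(7495 + (105 + (6 + 4 + 3*(2*2)))²) = √(7495 + (105 + (6 + 4 + 3*4))²) = √(7495 + (105 + (6 + 4 + 12))²) = √(7495 + (105 + 22)²) = √(7495 + 127²) = √(7495 + 16129) = √23624 = 2*√5906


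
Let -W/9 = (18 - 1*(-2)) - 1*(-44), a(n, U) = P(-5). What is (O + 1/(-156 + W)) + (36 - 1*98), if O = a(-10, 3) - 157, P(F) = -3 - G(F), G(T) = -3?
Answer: -160309/732 ≈ -219.00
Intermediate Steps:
P(F) = 0 (P(F) = -3 - 1*(-3) = -3 + 3 = 0)
a(n, U) = 0
W = -576 (W = -9*((18 - 1*(-2)) - 1*(-44)) = -9*((18 + 2) + 44) = -9*(20 + 44) = -9*64 = -576)
O = -157 (O = 0 - 157 = -157)
(O + 1/(-156 + W)) + (36 - 1*98) = (-157 + 1/(-156 - 576)) + (36 - 1*98) = (-157 + 1/(-732)) + (36 - 98) = (-157 - 1/732) - 62 = -114925/732 - 62 = -160309/732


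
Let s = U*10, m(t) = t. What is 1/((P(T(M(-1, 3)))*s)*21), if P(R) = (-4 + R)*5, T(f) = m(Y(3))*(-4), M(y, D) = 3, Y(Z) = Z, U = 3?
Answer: -1/50400 ≈ -1.9841e-5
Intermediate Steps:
s = 30 (s = 3*10 = 30)
T(f) = -12 (T(f) = 3*(-4) = -12)
P(R) = -20 + 5*R
1/((P(T(M(-1, 3)))*s)*21) = 1/(((-20 + 5*(-12))*30)*21) = 1/(((-20 - 60)*30)*21) = 1/(-80*30*21) = 1/(-2400*21) = 1/(-50400) = -1/50400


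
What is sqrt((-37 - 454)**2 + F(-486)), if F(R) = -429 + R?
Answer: 23*sqrt(454) ≈ 490.07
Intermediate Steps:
sqrt((-37 - 454)**2 + F(-486)) = sqrt((-37 - 454)**2 + (-429 - 486)) = sqrt((-491)**2 - 915) = sqrt(241081 - 915) = sqrt(240166) = 23*sqrt(454)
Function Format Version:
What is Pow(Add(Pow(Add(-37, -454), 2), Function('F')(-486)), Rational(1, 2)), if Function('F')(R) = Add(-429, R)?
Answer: Mul(23, Pow(454, Rational(1, 2))) ≈ 490.07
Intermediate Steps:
Pow(Add(Pow(Add(-37, -454), 2), Function('F')(-486)), Rational(1, 2)) = Pow(Add(Pow(Add(-37, -454), 2), Add(-429, -486)), Rational(1, 2)) = Pow(Add(Pow(-491, 2), -915), Rational(1, 2)) = Pow(Add(241081, -915), Rational(1, 2)) = Pow(240166, Rational(1, 2)) = Mul(23, Pow(454, Rational(1, 2)))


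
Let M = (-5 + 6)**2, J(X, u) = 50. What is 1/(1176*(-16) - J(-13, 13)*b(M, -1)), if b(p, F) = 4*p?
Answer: -1/19016 ≈ -5.2587e-5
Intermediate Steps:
M = 1 (M = 1**2 = 1)
1/(1176*(-16) - J(-13, 13)*b(M, -1)) = 1/(1176*(-16) - 50*4*1) = 1/(-18816 - 50*4) = 1/(-18816 - 1*200) = 1/(-18816 - 200) = 1/(-19016) = -1/19016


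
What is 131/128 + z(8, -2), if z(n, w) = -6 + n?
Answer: 387/128 ≈ 3.0234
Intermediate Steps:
131/128 + z(8, -2) = 131/128 + (-6 + 8) = (1/128)*131 + 2 = 131/128 + 2 = 387/128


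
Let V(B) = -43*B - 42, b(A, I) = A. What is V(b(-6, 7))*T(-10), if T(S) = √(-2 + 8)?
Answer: 216*√6 ≈ 529.09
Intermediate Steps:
V(B) = -42 - 43*B
T(S) = √6
V(b(-6, 7))*T(-10) = (-42 - 43*(-6))*√6 = (-42 + 258)*√6 = 216*√6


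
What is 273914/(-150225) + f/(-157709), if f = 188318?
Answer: -71488774576/23691834525 ≈ -3.0174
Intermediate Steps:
273914/(-150225) + f/(-157709) = 273914/(-150225) + 188318/(-157709) = 273914*(-1/150225) + 188318*(-1/157709) = -273914/150225 - 188318/157709 = -71488774576/23691834525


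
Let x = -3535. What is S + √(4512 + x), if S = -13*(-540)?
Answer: 7020 + √977 ≈ 7051.3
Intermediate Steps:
S = 7020
S + √(4512 + x) = 7020 + √(4512 - 3535) = 7020 + √977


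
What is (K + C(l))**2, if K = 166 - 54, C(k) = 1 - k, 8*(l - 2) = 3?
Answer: 783225/64 ≈ 12238.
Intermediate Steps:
l = 19/8 (l = 2 + (1/8)*3 = 2 + 3/8 = 19/8 ≈ 2.3750)
K = 112
(K + C(l))**2 = (112 + (1 - 1*19/8))**2 = (112 + (1 - 19/8))**2 = (112 - 11/8)**2 = (885/8)**2 = 783225/64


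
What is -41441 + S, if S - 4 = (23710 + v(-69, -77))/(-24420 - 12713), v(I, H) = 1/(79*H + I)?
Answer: -9466105968311/228442216 ≈ -41438.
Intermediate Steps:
v(I, H) = 1/(I + 79*H)
S = 767904945/228442216 (S = 4 + (23710 + 1/(-69 + 79*(-77)))/(-24420 - 12713) = 4 + (23710 + 1/(-69 - 6083))/(-37133) = 4 + (23710 + 1/(-6152))*(-1/37133) = 4 + (23710 - 1/6152)*(-1/37133) = 4 + (145863919/6152)*(-1/37133) = 4 - 145863919/228442216 = 767904945/228442216 ≈ 3.3615)
-41441 + S = -41441 + 767904945/228442216 = -9466105968311/228442216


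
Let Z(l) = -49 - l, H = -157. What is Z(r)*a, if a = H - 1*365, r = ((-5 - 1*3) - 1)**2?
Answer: 67860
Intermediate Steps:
r = 81 (r = ((-5 - 3) - 1)**2 = (-8 - 1)**2 = (-9)**2 = 81)
a = -522 (a = -157 - 1*365 = -157 - 365 = -522)
Z(r)*a = (-49 - 1*81)*(-522) = (-49 - 81)*(-522) = -130*(-522) = 67860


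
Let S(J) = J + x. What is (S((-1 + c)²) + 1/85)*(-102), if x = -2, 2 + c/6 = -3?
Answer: -489096/5 ≈ -97819.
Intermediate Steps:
c = -30 (c = -12 + 6*(-3) = -12 - 18 = -30)
S(J) = -2 + J (S(J) = J - 2 = -2 + J)
(S((-1 + c)²) + 1/85)*(-102) = ((-2 + (-1 - 30)²) + 1/85)*(-102) = ((-2 + (-31)²) + 1/85)*(-102) = ((-2 + 961) + 1/85)*(-102) = (959 + 1/85)*(-102) = (81516/85)*(-102) = -489096/5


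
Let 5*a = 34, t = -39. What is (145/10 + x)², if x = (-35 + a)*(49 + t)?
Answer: 286225/4 ≈ 71556.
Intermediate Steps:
a = 34/5 (a = (⅕)*34 = 34/5 ≈ 6.8000)
x = -282 (x = (-35 + 34/5)*(49 - 39) = -141/5*10 = -282)
(145/10 + x)² = (145/10 - 282)² = (145*(⅒) - 282)² = (29/2 - 282)² = (-535/2)² = 286225/4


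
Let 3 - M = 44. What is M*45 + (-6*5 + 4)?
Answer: -1871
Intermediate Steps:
M = -41 (M = 3 - 1*44 = 3 - 44 = -41)
M*45 + (-6*5 + 4) = -41*45 + (-6*5 + 4) = -1845 + (-30 + 4) = -1845 - 26 = -1871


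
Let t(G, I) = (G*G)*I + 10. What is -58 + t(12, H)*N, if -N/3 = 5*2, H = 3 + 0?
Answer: -13318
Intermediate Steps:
H = 3
t(G, I) = 10 + I*G² (t(G, I) = G²*I + 10 = I*G² + 10 = 10 + I*G²)
N = -30 (N = -15*2 = -3*10 = -30)
-58 + t(12, H)*N = -58 + (10 + 3*12²)*(-30) = -58 + (10 + 3*144)*(-30) = -58 + (10 + 432)*(-30) = -58 + 442*(-30) = -58 - 13260 = -13318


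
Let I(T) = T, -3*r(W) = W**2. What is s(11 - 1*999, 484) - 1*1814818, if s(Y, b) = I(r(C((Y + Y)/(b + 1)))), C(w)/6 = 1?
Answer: -1814830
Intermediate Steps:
C(w) = 6 (C(w) = 6*1 = 6)
r(W) = -W**2/3
s(Y, b) = -12 (s(Y, b) = -1/3*6**2 = -1/3*36 = -12)
s(11 - 1*999, 484) - 1*1814818 = -12 - 1*1814818 = -12 - 1814818 = -1814830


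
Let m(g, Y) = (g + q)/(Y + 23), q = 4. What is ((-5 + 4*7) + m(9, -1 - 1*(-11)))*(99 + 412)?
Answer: 394492/33 ≈ 11954.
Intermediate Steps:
m(g, Y) = (4 + g)/(23 + Y) (m(g, Y) = (g + 4)/(Y + 23) = (4 + g)/(23 + Y))
((-5 + 4*7) + m(9, -1 - 1*(-11)))*(99 + 412) = ((-5 + 4*7) + (4 + 9)/(23 + (-1 - 1*(-11))))*(99 + 412) = ((-5 + 28) + 13/(23 + (-1 + 11)))*511 = (23 + 13/(23 + 10))*511 = (23 + 13/33)*511 = (772/33)*511 = 394492/33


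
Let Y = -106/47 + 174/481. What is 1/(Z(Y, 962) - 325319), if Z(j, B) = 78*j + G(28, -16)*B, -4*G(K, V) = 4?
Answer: -1739/567659507 ≈ -3.0635e-6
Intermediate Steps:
G(K, V) = -1 (G(K, V) = -¼*4 = -1)
Y = -42808/22607 (Y = -106*1/47 + 174*(1/481) = -106/47 + 174/481 = -42808/22607 ≈ -1.8936)
Z(j, B) = -B + 78*j (Z(j, B) = 78*j - B = -B + 78*j)
1/(Z(Y, 962) - 325319) = 1/((-1*962 + 78*(-42808/22607)) - 325319) = 1/((-962 - 256848/1739) - 325319) = 1/(-1929766/1739 - 325319) = 1/(-567659507/1739) = -1739/567659507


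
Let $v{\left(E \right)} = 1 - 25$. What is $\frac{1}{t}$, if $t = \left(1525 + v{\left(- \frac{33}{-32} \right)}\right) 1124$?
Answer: $\frac{1}{1687124} \approx 5.9272 \cdot 10^{-7}$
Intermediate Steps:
$v{\left(E \right)} = -24$ ($v{\left(E \right)} = 1 - 25 = -24$)
$t = 1687124$ ($t = \left(1525 - 24\right) 1124 = 1501 \cdot 1124 = 1687124$)
$\frac{1}{t} = \frac{1}{1687124}$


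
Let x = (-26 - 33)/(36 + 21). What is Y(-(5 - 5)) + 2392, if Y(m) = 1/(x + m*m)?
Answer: 141071/59 ≈ 2391.0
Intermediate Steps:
x = -59/57 ≈ -1.0351
Y(m) = 1/(-59/57 + m²) (Y(m) = 1/(-59/57 + m*m) = 1/(-59/57 + m²))
Y(-(5 - 5)) + 2392 = 57/(-59 + 57*(-(5 - 5))²) + 2392 = 57/(-59 + 57*(-1*0)²) + 2392 = 57/(-59 + 57*0²) + 2392 = 57/(-59 + 57*0) + 2392 = 57/(-59 + 0) + 2392 = 57/(-59) + 2392 = 57*(-1/59) + 2392 = -57/59 + 2392 = 141071/59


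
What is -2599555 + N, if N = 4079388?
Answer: 1479833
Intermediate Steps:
-2599555 + N = -2599555 + 4079388 = 1479833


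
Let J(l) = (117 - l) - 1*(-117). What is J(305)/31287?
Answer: -71/31287 ≈ -0.0022693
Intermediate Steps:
J(l) = 234 - l (J(l) = (117 - l) + 117 = 234 - l)
J(305)/31287 = (234 - 1*305)/31287 = (234 - 305)*(1/31287) = -71*1/31287 = -71/31287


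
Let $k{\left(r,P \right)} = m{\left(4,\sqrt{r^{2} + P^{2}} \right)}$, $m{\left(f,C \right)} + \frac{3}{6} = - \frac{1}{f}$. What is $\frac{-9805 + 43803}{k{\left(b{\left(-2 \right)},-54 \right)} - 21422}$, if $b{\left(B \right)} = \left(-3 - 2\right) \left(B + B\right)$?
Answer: $- \frac{135992}{85691} \approx -1.587$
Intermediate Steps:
$b{\left(B \right)} = - 10 B$ ($b{\left(B \right)} = - 5 \cdot 2 B = - 10 B$)
$m{\left(f,C \right)} = - \frac{1}{2} - \frac{1}{f}$
$k{\left(r,P \right)} = - \frac{3}{4}$ ($k{\left(r,P \right)} = \frac{-2 - 4}{2 \cdot 4} = \frac{1}{2} \cdot \frac{1}{4} \left(-2 - 4\right) = \frac{1}{2} \cdot \frac{1}{4} \left(-6\right) = - \frac{3}{4}$)
$\frac{-9805 + 43803}{k{\left(b{\left(-2 \right)},-54 \right)} - 21422} = \frac{-9805 + 43803}{- \frac{3}{4} - 21422} = \frac{33998}{- \frac{85691}{4}} = 33998 \left(- \frac{4}{85691}\right) = - \frac{135992}{85691}$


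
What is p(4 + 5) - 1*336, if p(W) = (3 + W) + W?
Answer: -315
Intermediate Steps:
p(W) = 3 + 2*W
p(4 + 5) - 1*336 = (3 + 2*(4 + 5)) - 1*336 = (3 + 2*9) - 336 = (3 + 18) - 336 = 21 - 336 = -315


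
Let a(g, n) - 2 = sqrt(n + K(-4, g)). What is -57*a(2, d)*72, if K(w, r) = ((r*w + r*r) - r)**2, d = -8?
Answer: -8208 - 8208*sqrt(7) ≈ -29924.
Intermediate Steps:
K(w, r) = (r**2 - r + r*w)**2 (K(w, r) = ((r*w + r**2) - r)**2 = ((r**2 + r*w) - r)**2 = (r**2 - r + r*w)**2)
a(g, n) = 2 + sqrt(n + g**2*(-5 + g)**2) (a(g, n) = 2 + sqrt(n + g**2*(-1 + g - 4)**2) = 2 + sqrt(n + g**2*(-5 + g)**2))
-57*a(2, d)*72 = -57*(2 + sqrt(-8 + 2**2*(-5 + 2)**2))*72 = -57*(2 + sqrt(-8 + 4*(-3)**2))*72 = -57*(2 + sqrt(-8 + 4*9))*72 = -57*(2 + sqrt(-8 + 36))*72 = -57*(2 + sqrt(28))*72 = -57*(2 + 2*sqrt(7))*72 = (-114 - 114*sqrt(7))*72 = -8208 - 8208*sqrt(7)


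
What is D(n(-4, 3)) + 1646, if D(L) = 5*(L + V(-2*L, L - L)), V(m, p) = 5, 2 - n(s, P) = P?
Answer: 1666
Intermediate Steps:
n(s, P) = 2 - P
D(L) = 25 + 5*L (D(L) = 5*(L + 5) = 5*(5 + L) = 25 + 5*L)
D(n(-4, 3)) + 1646 = (25 + 5*(2 - 1*3)) + 1646 = (25 + 5*(2 - 3)) + 1646 = (25 + 5*(-1)) + 1646 = (25 - 5) + 1646 = 20 + 1646 = 1666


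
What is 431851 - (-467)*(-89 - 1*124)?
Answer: 332380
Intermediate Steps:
431851 - (-467)*(-89 - 1*124) = 431851 - (-467)*(-89 - 124) = 431851 - (-467)*(-213) = 431851 - 1*99471 = 431851 - 99471 = 332380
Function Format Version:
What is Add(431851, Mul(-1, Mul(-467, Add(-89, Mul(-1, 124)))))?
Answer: 332380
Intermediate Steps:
Add(431851, Mul(-1, Mul(-467, Add(-89, Mul(-1, 124))))) = Add(431851, Mul(-1, Mul(-467, Add(-89, -124)))) = Add(431851, Mul(-1, Mul(-467, -213))) = Add(431851, Mul(-1, 99471)) = Add(431851, -99471) = 332380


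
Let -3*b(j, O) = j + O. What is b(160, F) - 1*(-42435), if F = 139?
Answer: 127006/3 ≈ 42335.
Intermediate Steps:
b(j, O) = -O/3 - j/3 (b(j, O) = -(j + O)/3 = -(O + j)/3 = -O/3 - j/3)
b(160, F) - 1*(-42435) = (-⅓*139 - ⅓*160) - 1*(-42435) = (-139/3 - 160/3) + 42435 = -299/3 + 42435 = 127006/3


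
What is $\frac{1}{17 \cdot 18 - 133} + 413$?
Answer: $\frac{71450}{173} \approx 413.01$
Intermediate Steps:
$\frac{1}{17 \cdot 18 - 133} + 413 = \frac{1}{306 - 133} + 413 = \frac{1}{173} + 413 = \frac{71450}{173}$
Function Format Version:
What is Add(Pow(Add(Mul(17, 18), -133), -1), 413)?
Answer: Rational(71450, 173) ≈ 413.01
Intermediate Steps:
Add(Pow(Add(Mul(17, 18), -133), -1), 413) = Add(Pow(Add(306, -133), -1), 413) = Add(Pow(173, -1), 413) = Add(Rational(1, 173), 413) = Rational(71450, 173)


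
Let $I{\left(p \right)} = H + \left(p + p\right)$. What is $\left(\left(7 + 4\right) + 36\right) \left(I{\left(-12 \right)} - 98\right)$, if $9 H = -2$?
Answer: $- \frac{51700}{9} \approx -5744.4$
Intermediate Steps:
$H = - \frac{2}{9}$ ($H = \frac{1}{9} \left(-2\right) = - \frac{2}{9} \approx -0.22222$)
$I{\left(p \right)} = - \frac{2}{9} + 2 p$ ($I{\left(p \right)} = - \frac{2}{9} + \left(p + p\right) = - \frac{2}{9} + 2 p$)
$\left(\left(7 + 4\right) + 36\right) \left(I{\left(-12 \right)} - 98\right) = \left(\left(7 + 4\right) + 36\right) \left(\left(- \frac{2}{9} + 2 \left(-12\right)\right) - 98\right) = \left(11 + 36\right) \left(\left(- \frac{2}{9} - 24\right) - 98\right) = 47 \left(- \frac{218}{9} - 98\right) = 47 \left(- \frac{1100}{9}\right) = - \frac{51700}{9}$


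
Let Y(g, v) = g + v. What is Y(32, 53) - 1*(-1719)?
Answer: 1804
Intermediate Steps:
Y(32, 53) - 1*(-1719) = (32 + 53) - 1*(-1719) = 85 + 1719 = 1804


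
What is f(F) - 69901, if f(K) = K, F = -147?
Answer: -70048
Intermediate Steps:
f(F) - 69901 = -147 - 69901 = -70048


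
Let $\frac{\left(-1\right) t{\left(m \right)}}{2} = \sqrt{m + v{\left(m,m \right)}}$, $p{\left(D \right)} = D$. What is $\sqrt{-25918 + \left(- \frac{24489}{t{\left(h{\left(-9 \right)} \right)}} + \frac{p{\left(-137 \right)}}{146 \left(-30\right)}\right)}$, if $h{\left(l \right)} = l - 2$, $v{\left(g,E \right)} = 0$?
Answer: $\frac{\sqrt{-15040925543985 - 645984310950 i \sqrt{11}}}{24090} \approx 11.437 - 161.4 i$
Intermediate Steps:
$h{\left(l \right)} = -2 + l$ ($h{\left(l \right)} = l - 2 = -2 + l$)
$t{\left(m \right)} = - 2 \sqrt{m}$ ($t{\left(m \right)} = - 2 \sqrt{m + 0} = - 2 \sqrt{m}$)
$\sqrt{-25918 + \left(- \frac{24489}{t{\left(h{\left(-9 \right)} \right)}} + \frac{p{\left(-137 \right)}}{146 \left(-30\right)}\right)} = \sqrt{-25918 - \left(- \frac{137}{4380} + 24489 \left(- \frac{1}{2 \sqrt{-2 - 9}}\right)\right)} = \sqrt{-25918 - \left(- \frac{137}{4380} + 24489 \frac{i \sqrt{11}}{22}\right)} = \sqrt{-25918 - \left(- \frac{137}{4380} + \frac{24489}{\left(-2\right) i \sqrt{11}}\right)} = \sqrt{-25918 + \left(- \frac{24489}{\left(-2\right) i \sqrt{11}} + \frac{137}{4380}\right)} = \sqrt{-25918 + \left(- 24489 \frac{i \sqrt{11}}{22} + \frac{137}{4380}\right)} = \sqrt{-25918 + \left(- \frac{24489 i \sqrt{11}}{22} + \frac{137}{4380}\right)} = \sqrt{-25918 + \left(\frac{137}{4380} - \frac{24489 i \sqrt{11}}{22}\right)} = \sqrt{- \frac{113520703}{4380} - \frac{24489 i \sqrt{11}}{22}}$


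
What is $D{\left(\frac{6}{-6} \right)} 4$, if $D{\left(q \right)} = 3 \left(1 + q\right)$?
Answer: $0$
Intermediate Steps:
$D{\left(q \right)} = 3 + 3 q$
$D{\left(\frac{6}{-6} \right)} 4 = \left(3 + 3 \frac{6}{-6}\right) 4 = \left(3 + 3 \cdot 6 \left(- \frac{1}{6}\right)\right) 4 = \left(3 + 3 \left(-1\right)\right) 4 = \left(3 - 3\right) 4 = 0 \cdot 4 = 0$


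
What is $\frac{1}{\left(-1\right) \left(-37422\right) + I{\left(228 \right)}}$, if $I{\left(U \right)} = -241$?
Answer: $\frac{1}{37181} \approx 2.6895 \cdot 10^{-5}$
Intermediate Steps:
$\frac{1}{\left(-1\right) \left(-37422\right) + I{\left(228 \right)}} = \frac{1}{\left(-1\right) \left(-37422\right) - 241} = \frac{1}{37422 - 241} = \frac{1}{37181}$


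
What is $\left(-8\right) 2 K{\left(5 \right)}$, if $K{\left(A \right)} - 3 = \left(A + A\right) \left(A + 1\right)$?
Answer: $-1008$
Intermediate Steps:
$K{\left(A \right)} = 3 + 2 A \left(1 + A\right)$ ($K{\left(A \right)} = 3 + \left(A + A\right) \left(A + 1\right) = 3 + 2 A \left(1 + A\right)$)
$\left(-8\right) 2 K{\left(5 \right)} = \left(-8\right) 2 \left(3 + 2 \cdot 5 + 2 \cdot 5^{2}\right) = - 16 \left(3 + 10 + 2 \cdot 25\right) = - 16 \left(3 + 10 + 50\right) = \left(-16\right) 63 = -1008$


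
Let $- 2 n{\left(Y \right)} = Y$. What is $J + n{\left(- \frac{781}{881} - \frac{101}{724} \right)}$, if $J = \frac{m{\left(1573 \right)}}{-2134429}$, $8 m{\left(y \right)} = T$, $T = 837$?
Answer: $\frac{349172557367}{680716365538} \approx 0.51295$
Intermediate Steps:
$m{\left(y \right)} = \frac{837}{8}$ ($m{\left(y \right)} = \frac{1}{8} \cdot 837 = \frac{837}{8}$)
$n{\left(Y \right)} = - \frac{Y}{2}$
$J = - \frac{837}{17075432}$ ($J = \frac{837}{8 \left(-2134429\right)} = \frac{837}{8} \left(- \frac{1}{2134429}\right) = - \frac{837}{17075432} \approx -4.9018 \cdot 10^{-5}$)
$J + n{\left(- \frac{781}{881} - \frac{101}{724} \right)} = - \frac{837}{17075432} - \frac{- \frac{781}{881} - \frac{101}{724}}{2} = - \frac{837}{17075432} - - \frac{654425}{1275688} = - \frac{837}{17075432} + \frac{654425}{1275688} = \frac{349172557367}{680716365538}$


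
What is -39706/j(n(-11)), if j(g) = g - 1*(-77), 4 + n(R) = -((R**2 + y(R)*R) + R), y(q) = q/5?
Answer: 99265/153 ≈ 648.79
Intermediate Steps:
y(q) = q/5 (y(q) = q*(1/5) = q/5)
n(R) = -4 - R - 6*R**2/5 (n(R) = -4 - ((R**2 + (R/5)*R) + R) = -4 - ((R**2 + R**2/5) + R) = -4 - (6*R**2/5 + R) = -4 - (R + 6*R**2/5) = -4 + (-R - 6*R**2/5) = -4 - R - 6*R**2/5)
j(g) = 77 + g (j(g) = g + 77 = 77 + g)
-39706/j(n(-11)) = -39706/(77 + (-4 - 1*(-11) - 6/5*(-11)**2)) = -39706/(77 + (-4 + 11 - 6/5*121)) = -39706/(77 + (-4 + 11 - 726/5)) = -39706/(77 - 691/5) = -39706/(-306/5) = -39706*(-5/306) = 99265/153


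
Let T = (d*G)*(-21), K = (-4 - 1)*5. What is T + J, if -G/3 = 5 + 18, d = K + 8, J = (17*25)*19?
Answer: -16558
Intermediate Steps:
K = -25 (K = -5*5 = -25)
J = 8075 (J = 425*19 = 8075)
d = -17 (d = -25 + 8 = -17)
G = -69 (G = -3*(5 + 18) = -3*23 = -69)
T = -24633 (T = -17*(-69)*(-21) = 1173*(-21) = -24633)
T + J = -24633 + 8075 = -16558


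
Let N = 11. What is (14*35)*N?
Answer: 5390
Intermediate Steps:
(14*35)*N = (14*35)*11 = 490*11 = 5390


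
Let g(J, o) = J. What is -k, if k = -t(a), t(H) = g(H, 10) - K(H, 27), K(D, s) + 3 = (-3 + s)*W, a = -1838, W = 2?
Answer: -1883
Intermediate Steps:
K(D, s) = -9 + 2*s (K(D, s) = -3 + (-3 + s)*2 = -3 + (-6 + 2*s) = -9 + 2*s)
t(H) = -45 + H (t(H) = H - (-9 + 2*27) = H - (-9 + 54) = H - 1*45 = H - 45 = -45 + H)
k = 1883 (k = -(-45 - 1838) = -1*(-1883) = 1883)
-k = -1*1883 = -1883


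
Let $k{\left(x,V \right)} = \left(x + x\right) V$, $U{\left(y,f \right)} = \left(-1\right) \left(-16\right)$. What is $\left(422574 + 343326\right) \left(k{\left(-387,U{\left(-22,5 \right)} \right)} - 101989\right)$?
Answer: $-87598280700$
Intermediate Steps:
$U{\left(y,f \right)} = 16$
$k{\left(x,V \right)} = 2 V x$ ($k{\left(x,V \right)} = 2 x V = 2 V x$)
$\left(422574 + 343326\right) \left(k{\left(-387,U{\left(-22,5 \right)} \right)} - 101989\right) = \left(422574 + 343326\right) \left(2 \cdot 16 \left(-387\right) - 101989\right) = 765900 \left(-12384 - 101989\right) = 765900 \left(-114373\right) = -87598280700$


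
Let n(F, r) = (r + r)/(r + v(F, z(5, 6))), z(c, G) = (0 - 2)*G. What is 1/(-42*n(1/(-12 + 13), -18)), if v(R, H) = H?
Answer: -5/252 ≈ -0.019841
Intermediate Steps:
z(c, G) = -2*G
n(F, r) = 2*r/(-12 + r) (n(F, r) = (r + r)/(r - 2*6) = (2*r)/(r - 12) = (2*r)/(-12 + r) = 2*r/(-12 + r))
1/(-42*n(1/(-12 + 13), -18)) = 1/(-84*(-18)/(-12 - 18)) = 1/(-84*(-18)/(-30)) = 1/(-84*(-18)*(-1)/30) = 1/(-42*6/5) = 1/(-252/5) = -5/252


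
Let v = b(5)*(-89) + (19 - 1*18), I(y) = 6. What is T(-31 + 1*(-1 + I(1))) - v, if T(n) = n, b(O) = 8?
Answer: 685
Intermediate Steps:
v = -711 (v = 8*(-89) + (19 - 1*18) = -712 + (19 - 18) = -712 + 1 = -711)
T(-31 + 1*(-1 + I(1))) - v = (-31 + 1*(-1 + 6)) - 1*(-711) = (-31 + 1*5) + 711 = (-31 + 5) + 711 = -26 + 711 = 685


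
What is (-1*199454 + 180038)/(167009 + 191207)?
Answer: -2427/44777 ≈ -0.054202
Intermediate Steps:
(-1*199454 + 180038)/(167009 + 191207) = (-199454 + 180038)/358216 = -19416*1/358216 = -2427/44777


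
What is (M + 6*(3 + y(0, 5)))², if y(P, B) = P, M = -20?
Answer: 4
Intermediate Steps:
(M + 6*(3 + y(0, 5)))² = (-20 + 6*(3 + 0))² = (-20 + 6*3)² = (-20 + 18)² = (-2)² = 4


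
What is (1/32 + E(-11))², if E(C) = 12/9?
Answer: 17161/9216 ≈ 1.8621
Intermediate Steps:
E(C) = 4/3 (E(C) = 12*(⅑) = 4/3)
(1/32 + E(-11))² = (1/32 + 4/3)² = (131/96)² = 17161/9216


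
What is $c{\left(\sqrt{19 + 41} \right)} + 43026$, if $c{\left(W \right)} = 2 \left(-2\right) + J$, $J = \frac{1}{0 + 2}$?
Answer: $\frac{86045}{2} \approx 43023.0$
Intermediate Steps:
$J = \frac{1}{2} \approx 0.5$
$c{\left(W \right)} = - \frac{7}{2}$ ($c{\left(W \right)} = 2 \left(-2\right) + \frac{1}{2} = -4 + \frac{1}{2} = - \frac{7}{2}$)
$c{\left(\sqrt{19 + 41} \right)} + 43026 = - \frac{7}{2} + 43026 = \frac{86045}{2}$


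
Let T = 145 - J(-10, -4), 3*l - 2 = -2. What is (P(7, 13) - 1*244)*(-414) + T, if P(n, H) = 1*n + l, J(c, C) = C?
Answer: 98267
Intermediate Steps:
l = 0 (l = ⅔ + (⅓)*(-2) = ⅔ - ⅔ = 0)
P(n, H) = n (P(n, H) = 1*n + 0 = n + 0 = n)
T = 149 (T = 145 - 1*(-4) = 145 + 4 = 149)
(P(7, 13) - 1*244)*(-414) + T = (7 - 1*244)*(-414) + 149 = (7 - 244)*(-414) + 149 = -237*(-414) + 149 = 98118 + 149 = 98267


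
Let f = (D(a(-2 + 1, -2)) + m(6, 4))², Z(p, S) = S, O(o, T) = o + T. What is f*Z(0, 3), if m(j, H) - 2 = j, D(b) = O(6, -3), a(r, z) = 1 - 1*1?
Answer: 363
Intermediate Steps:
O(o, T) = T + o
a(r, z) = 0 (a(r, z) = 1 - 1 = 0)
D(b) = 3 (D(b) = -3 + 6 = 3)
m(j, H) = 2 + j
f = 121 (f = (3 + (2 + 6))² = (3 + 8)² = 11² = 121)
f*Z(0, 3) = 121*3 = 363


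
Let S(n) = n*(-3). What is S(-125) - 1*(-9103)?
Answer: 9478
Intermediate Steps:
S(n) = -3*n
S(-125) - 1*(-9103) = -3*(-125) - 1*(-9103) = 375 + 9103 = 9478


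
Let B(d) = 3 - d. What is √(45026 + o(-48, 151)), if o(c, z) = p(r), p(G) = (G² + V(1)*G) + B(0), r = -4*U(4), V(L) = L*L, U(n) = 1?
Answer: √45041 ≈ 212.23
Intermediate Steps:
V(L) = L²
r = -4 (r = -4*1 = -4)
p(G) = 3 + G + G² (p(G) = (G² + 1²*G) + (3 - 1*0) = (G² + 1*G) + (3 + 0) = (G² + G) + 3 = (G + G²) + 3 = 3 + G + G²)
o(c, z) = 15 (o(c, z) = 3 - 4 + (-4)² = 3 - 4 + 16 = 15)
√(45026 + o(-48, 151)) = √(45026 + 15) = √45041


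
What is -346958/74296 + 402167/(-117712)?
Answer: -8840064941/1093191344 ≈ -8.0865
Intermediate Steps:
-346958/74296 + 402167/(-117712) = -346958*1/74296 + 402167*(-1/117712) = -173479/37148 - 402167/117712 = -8840064941/1093191344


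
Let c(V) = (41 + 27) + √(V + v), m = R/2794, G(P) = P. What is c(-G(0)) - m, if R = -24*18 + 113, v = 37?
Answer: 17301/254 + √37 ≈ 74.197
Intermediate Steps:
R = -319 (R = -432 + 113 = -319)
m = -29/254 (m = -319/2794 = -319*1/2794 = -29/254 ≈ -0.11417)
c(V) = 68 + √(37 + V) (c(V) = (41 + 27) + √(V + 37) = 68 + √(37 + V))
c(-G(0)) - m = (68 + √(37 - 1*0)) - 1*(-29/254) = (68 + √(37 + 0)) + 29/254 = (68 + √37) + 29/254 = 17301/254 + √37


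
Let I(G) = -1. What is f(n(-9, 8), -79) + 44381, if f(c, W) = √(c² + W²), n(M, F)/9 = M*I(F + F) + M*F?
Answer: 44381 + √327730 ≈ 44954.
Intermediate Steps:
n(M, F) = -9*M + 9*F*M (n(M, F) = 9*(M*(-1) + M*F) = 9*(-M + F*M) = -9*M + 9*F*M)
f(c, W) = √(W² + c²)
f(n(-9, 8), -79) + 44381 = √((-79)² + (9*(-9)*(-1 + 8))²) + 44381 = √(6241 + (9*(-9)*7)²) + 44381 = √(6241 + (-567)²) + 44381 = √(6241 + 321489) + 44381 = √327730 + 44381 = 44381 + √327730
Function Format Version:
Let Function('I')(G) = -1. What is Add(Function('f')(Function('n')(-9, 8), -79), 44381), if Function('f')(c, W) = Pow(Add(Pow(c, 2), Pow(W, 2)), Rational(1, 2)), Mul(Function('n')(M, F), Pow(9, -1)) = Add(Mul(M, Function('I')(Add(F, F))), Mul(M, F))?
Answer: Add(44381, Pow(327730, Rational(1, 2))) ≈ 44954.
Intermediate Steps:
Function('n')(M, F) = Add(Mul(-9, M), Mul(9, F, M)) (Function('n')(M, F) = Mul(9, Add(Mul(M, -1), Mul(M, F))) = Mul(9, Add(Mul(-1, M), Mul(F, M))) = Add(Mul(-9, M), Mul(9, F, M)))
Function('f')(c, W) = Pow(Add(Pow(W, 2), Pow(c, 2)), Rational(1, 2))
Add(Function('f')(Function('n')(-9, 8), -79), 44381) = Add(Pow(Add(Pow(-79, 2), Pow(Mul(9, -9, Add(-1, 8)), 2)), Rational(1, 2)), 44381) = Add(Pow(Add(6241, Pow(Mul(9, -9, 7), 2)), Rational(1, 2)), 44381) = Add(Pow(Add(6241, Pow(-567, 2)), Rational(1, 2)), 44381) = Add(Pow(Add(6241, 321489), Rational(1, 2)), 44381) = Add(Pow(327730, Rational(1, 2)), 44381) = Add(44381, Pow(327730, Rational(1, 2)))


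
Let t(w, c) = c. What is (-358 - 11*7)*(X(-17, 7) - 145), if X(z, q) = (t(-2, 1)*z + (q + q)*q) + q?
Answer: 24795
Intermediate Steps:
X(z, q) = q + z + 2*q² (X(z, q) = (1*z + (q + q)*q) + q = (z + (2*q)*q) + q = (z + 2*q²) + q = q + z + 2*q²)
(-358 - 11*7)*(X(-17, 7) - 145) = (-358 - 11*7)*((7 - 17 + 2*7²) - 145) = (-358 - 77)*((7 - 17 + 2*49) - 145) = -435*((7 - 17 + 98) - 145) = -435*(88 - 145) = -435*(-57) = 24795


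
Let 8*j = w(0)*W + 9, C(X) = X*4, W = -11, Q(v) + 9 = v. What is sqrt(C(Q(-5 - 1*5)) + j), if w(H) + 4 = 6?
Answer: 3*I*sqrt(138)/4 ≈ 8.8105*I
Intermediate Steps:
Q(v) = -9 + v
w(H) = 2 (w(H) = -4 + 6 = 2)
C(X) = 4*X
j = -13/8 (j = (2*(-11) + 9)/8 = (-22 + 9)/8 = (1/8)*(-13) = -13/8 ≈ -1.6250)
sqrt(C(Q(-5 - 1*5)) + j) = sqrt(4*(-9 + (-5 - 1*5)) - 13/8) = sqrt(4*(-9 + (-5 - 5)) - 13/8) = sqrt(4*(-9 - 10) - 13/8) = sqrt(4*(-19) - 13/8) = sqrt(-76 - 13/8) = sqrt(-621/8) = 3*I*sqrt(138)/4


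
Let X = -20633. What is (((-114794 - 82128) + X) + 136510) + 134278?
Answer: 53233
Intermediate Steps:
(((-114794 - 82128) + X) + 136510) + 134278 = (((-114794 - 82128) - 20633) + 136510) + 134278 = ((-196922 - 20633) + 136510) + 134278 = (-217555 + 136510) + 134278 = -81045 + 134278 = 53233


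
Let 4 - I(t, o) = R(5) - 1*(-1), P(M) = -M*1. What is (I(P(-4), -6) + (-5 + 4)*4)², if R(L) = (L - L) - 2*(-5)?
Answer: 121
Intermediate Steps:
P(M) = -M
R(L) = 10 (R(L) = 0 + 10 = 10)
I(t, o) = -7 (I(t, o) = 4 - (10 - 1*(-1)) = 4 - (10 + 1) = 4 - 1*11 = 4 - 11 = -7)
(I(P(-4), -6) + (-5 + 4)*4)² = (-7 + (-5 + 4)*4)² = (-7 - 1*4)² = (-7 - 4)² = (-11)² = 121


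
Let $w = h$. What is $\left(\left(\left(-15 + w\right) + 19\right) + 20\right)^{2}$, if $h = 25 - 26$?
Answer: $529$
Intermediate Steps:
$h = -1$ ($h = 25 - 26 = -1$)
$w = -1$
$\left(\left(\left(-15 + w\right) + 19\right) + 20\right)^{2} = \left(\left(\left(-15 - 1\right) + 19\right) + 20\right)^{2} = \left(\left(-16 + 19\right) + 20\right)^{2} = \left(3 + 20\right)^{2} = 23^{2} = 529$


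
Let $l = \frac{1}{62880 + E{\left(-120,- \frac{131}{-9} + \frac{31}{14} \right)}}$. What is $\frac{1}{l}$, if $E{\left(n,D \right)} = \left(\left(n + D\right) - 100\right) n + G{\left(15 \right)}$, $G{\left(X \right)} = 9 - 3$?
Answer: $\frac{1832746}{21} \approx 87274.0$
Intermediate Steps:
$G{\left(X \right)} = 6$
$E{\left(n,D \right)} = 6 + n \left(-100 + D + n\right)$ ($E{\left(n,D \right)} = \left(\left(n + D\right) - 100\right) n + 6 = \left(\left(D + n\right) - 100\right) n + 6 = \left(-100 + D + n\right) n + 6 = n \left(-100 + D + n\right) + 6 = 6 + n \left(-100 + D + n\right)$)
$l = \frac{21}{1832746}$ ($l = \frac{1}{62880 + \left(6 + \left(-120\right)^{2} - -12000 + \left(- \frac{131}{-9} + \frac{31}{14}\right) \left(-120\right)\right)} = \frac{1}{62880 + \left(6 + 14400 + 12000 + \left(\left(-131\right) \left(- \frac{1}{9}\right) + 31 \cdot \frac{1}{14}\right) \left(-120\right)\right)} = \frac{1}{62880 + \left(6 + 14400 + 12000 + \left(\frac{131}{9} + \frac{31}{14}\right) \left(-120\right)\right)} = \frac{1}{62880 + \left(6 + 14400 + 12000 + \frac{2113}{126} \left(-120\right)\right)} = \frac{1}{62880 + \left(6 + 14400 + 12000 - \frac{42260}{21}\right)} = \frac{1}{62880 + \frac{512266}{21}} = \frac{1}{\frac{1832746}{21}} = \frac{21}{1832746} \approx 1.1458 \cdot 10^{-5}$)
$\frac{1}{l} = \frac{1}{\frac{21}{1832746}} = \frac{1832746}{21}$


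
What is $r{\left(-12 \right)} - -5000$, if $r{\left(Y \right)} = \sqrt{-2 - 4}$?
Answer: $5000 + i \sqrt{6} \approx 5000.0 + 2.4495 i$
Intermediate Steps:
$r{\left(Y \right)} = i \sqrt{6}$ ($r{\left(Y \right)} = \sqrt{-6} = i \sqrt{6}$)
$r{\left(-12 \right)} - -5000 = i \sqrt{6} - -5000 = i \sqrt{6} + 5000 = 5000 + i \sqrt{6}$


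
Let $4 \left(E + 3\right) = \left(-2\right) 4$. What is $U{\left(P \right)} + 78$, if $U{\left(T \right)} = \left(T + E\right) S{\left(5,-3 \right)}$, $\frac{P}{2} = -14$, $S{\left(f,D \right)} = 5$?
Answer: $-87$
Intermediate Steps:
$E = -5$ ($E = -3 + \frac{\left(-2\right) 4}{4} = -3 + \frac{1}{4} \left(-8\right) = -3 - 2 = -5$)
$P = -28$ ($P = 2 \left(-14\right) = -28$)
$U{\left(T \right)} = -25 + 5 T$ ($U{\left(T \right)} = \left(T - 5\right) 5 = \left(-5 + T\right) 5 = -25 + 5 T$)
$U{\left(P \right)} + 78 = \left(-25 + 5 \left(-28\right)\right) + 78 = \left(-25 - 140\right) + 78 = -165 + 78 = -87$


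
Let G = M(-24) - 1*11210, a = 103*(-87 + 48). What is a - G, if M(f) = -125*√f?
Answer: 7193 + 250*I*√6 ≈ 7193.0 + 612.37*I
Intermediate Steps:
a = -4017 (a = 103*(-39) = -4017)
G = -11210 - 250*I*√6 (G = -250*I*√6 - 1*11210 = -250*I*√6 - 11210 = -11210 - 250*I*√6 ≈ -11210.0 - 612.37*I)
a - G = -4017 - (-11210 - 250*I*√6) = -4017 + (11210 + 250*I*√6) = 7193 + 250*I*√6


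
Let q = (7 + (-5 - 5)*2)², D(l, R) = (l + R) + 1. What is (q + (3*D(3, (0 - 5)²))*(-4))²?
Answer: 32041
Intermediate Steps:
D(l, R) = 1 + R + l (D(l, R) = (R + l) + 1 = 1 + R + l)
q = 169 (q = (7 - 10*2)² = (7 - 20)² = (-13)² = 169)
(q + (3*D(3, (0 - 5)²))*(-4))² = (169 + (3*(1 + (0 - 5)² + 3))*(-4))² = (169 + (3*(1 + (-5)² + 3))*(-4))² = (169 + (3*(1 + 25 + 3))*(-4))² = (169 + (3*29)*(-4))² = (169 + 87*(-4))² = (169 - 348)² = (-179)² = 32041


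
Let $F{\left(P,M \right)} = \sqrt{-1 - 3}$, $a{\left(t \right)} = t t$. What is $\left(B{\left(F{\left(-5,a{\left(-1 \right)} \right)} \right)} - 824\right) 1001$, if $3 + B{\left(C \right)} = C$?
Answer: $-827827 + 2002 i \approx -8.2783 \cdot 10^{5} + 2002.0 i$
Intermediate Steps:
$a{\left(t \right)} = t^{2}$
$F{\left(P,M \right)} = 2 i$ ($F{\left(P,M \right)} = \sqrt{-4} = 2 i$)
$B{\left(C \right)} = -3 + C$
$\left(B{\left(F{\left(-5,a{\left(-1 \right)} \right)} \right)} - 824\right) 1001 = \left(\left(-3 + 2 i\right) - 824\right) 1001 = \left(-827 + 2 i\right) 1001 = -827827 + 2002 i$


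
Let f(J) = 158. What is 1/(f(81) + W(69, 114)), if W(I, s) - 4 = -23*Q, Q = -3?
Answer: 1/231 ≈ 0.0043290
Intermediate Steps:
W(I, s) = 73 (W(I, s) = 4 - 23*(-3) = 4 + 69 = 73)
1/(f(81) + W(69, 114)) = 1/(158 + 73) = 1/231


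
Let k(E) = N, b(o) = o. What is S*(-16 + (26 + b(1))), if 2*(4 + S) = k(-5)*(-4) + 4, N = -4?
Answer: 66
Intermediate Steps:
k(E) = -4
S = 6 (S = -4 + (-4*(-4) + 4)/2 = -4 + (16 + 4)/2 = -4 + (1/2)*20 = -4 + 10 = 6)
S*(-16 + (26 + b(1))) = 6*(-16 + (26 + 1)) = 6*(-16 + 27) = 6*11 = 66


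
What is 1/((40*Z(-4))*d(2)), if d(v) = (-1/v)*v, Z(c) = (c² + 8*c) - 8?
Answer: 1/960 ≈ 0.0010417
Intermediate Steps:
Z(c) = -8 + c² + 8*c
d(v) = -1
1/((40*Z(-4))*d(2)) = 1/((40*(-8 + (-4)² + 8*(-4)))*(-1)) = 1/((40*(-8 + 16 - 32))*(-1)) = 1/((40*(-24))*(-1)) = 1/(-960*(-1)) = 1/960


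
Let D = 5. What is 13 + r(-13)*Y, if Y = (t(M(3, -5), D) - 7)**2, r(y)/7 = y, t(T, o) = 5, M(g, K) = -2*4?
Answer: -351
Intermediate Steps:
M(g, K) = -8
r(y) = 7*y
Y = 4 (Y = (5 - 7)**2 = (-2)**2 = 4)
13 + r(-13)*Y = 13 + (7*(-13))*4 = 13 - 91*4 = 13 - 364 = -351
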